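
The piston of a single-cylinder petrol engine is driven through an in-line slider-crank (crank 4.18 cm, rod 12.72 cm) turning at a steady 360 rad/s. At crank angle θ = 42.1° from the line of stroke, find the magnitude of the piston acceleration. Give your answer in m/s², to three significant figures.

4260

ω = 360 rad/s
x(θ) = r cosθ + √(L² − r² sin²θ); with ω constant, a = ω²·d²x/dθ².
d²x/dθ² = −r cosθ − r²(cos2θ)/√u − r⁴ sin²2θ/(4u^{3/2}),  u = L² − r² sin²θ = 0.0153945 m².
Substituting r = 0.0418 m, L = 0.1272 m, θ = 42.1°: d²x/dθ² = -0.032833 m.
a = ω²·d²x/dθ² = (360)²·(-0.032833) = -4255.2 m/s²;  |a| = 4255.2 m/s².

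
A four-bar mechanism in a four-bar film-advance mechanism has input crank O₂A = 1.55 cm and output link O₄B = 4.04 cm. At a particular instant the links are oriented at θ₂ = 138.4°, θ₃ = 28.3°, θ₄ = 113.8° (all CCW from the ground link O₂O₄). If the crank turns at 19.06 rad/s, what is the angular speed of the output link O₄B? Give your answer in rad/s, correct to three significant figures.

ω₂ = 19.06 rad/s
Differentiating the loop-closure r₂e^{iθ₂}+r₃e^{iθ₃}=r₁+r₄e^{iθ₄} gives r₂ω₂e^{iθ₂}+r₃ω₃e^{iθ₃}=r₄ω₄e^{iθ₄}.
Eliminating the other unknown: ω₄ = r₂ω₂ sin(θ₂−θ₃) / [r₄ sin(θ₄−θ₃)].
Numerator sine = +0.93909; denominator sine = +0.99692.
Result = 0.0155·19.06·(+0.93909) / (0.0404·(+0.99692)) = +6.8885 rad/s; magnitude 6.8885 rad/s.

6.89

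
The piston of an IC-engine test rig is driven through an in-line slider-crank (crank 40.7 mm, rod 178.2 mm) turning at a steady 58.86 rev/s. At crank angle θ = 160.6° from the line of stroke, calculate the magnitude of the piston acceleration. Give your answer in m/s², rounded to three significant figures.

4250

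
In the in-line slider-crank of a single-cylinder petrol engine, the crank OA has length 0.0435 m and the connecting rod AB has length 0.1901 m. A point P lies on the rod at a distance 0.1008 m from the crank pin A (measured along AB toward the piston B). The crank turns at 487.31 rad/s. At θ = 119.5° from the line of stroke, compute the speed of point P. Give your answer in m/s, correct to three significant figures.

18.0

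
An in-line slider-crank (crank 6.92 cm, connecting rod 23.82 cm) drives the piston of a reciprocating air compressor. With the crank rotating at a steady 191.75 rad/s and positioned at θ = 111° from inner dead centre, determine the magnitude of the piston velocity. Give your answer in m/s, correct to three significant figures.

11.0

ω = 191.8 rad/s
For an in-line slider-crank, x = r cosθ + √(L² − r² sin²θ), so v = −rω sinθ·[1 + r cosθ/√(L² − r² sin²θ)].
With r = 0.0692 m, L = 0.2382 m, θ = 111°: √(L² − r² sin²θ) = 0.22927 m.
v = −0.0692·191.8·0.93358·[1 + 0.0692·-0.35837/0.22927] = -11.048 m/s.
|v| = 11.048 m/s.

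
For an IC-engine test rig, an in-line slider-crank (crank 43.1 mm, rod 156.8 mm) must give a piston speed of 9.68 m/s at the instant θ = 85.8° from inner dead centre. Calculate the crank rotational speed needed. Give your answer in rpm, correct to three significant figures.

For an in-line slider-crank, |v_piston| = rω|sinθ|·[1 + r cosθ/√(L² − r² sin²θ)].
With r = 0.0431 m, L = 0.1568 m, θ = 85.8°: the bracketed kinematic factor |dx/dθ| = 0.043884 m.
ω = v/|dx/dθ| = 9.68/0.043884 = 220.58 rad/s.
N = 60ω/(2π) = 2106.4 rpm.

2110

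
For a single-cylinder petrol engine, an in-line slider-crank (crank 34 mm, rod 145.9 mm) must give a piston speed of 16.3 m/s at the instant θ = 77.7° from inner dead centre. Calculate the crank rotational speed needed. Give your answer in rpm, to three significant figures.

4460

For an in-line slider-crank, |v_piston| = rω|sinθ|·[1 + r cosθ/√(L² − r² sin²θ)].
With r = 0.034 m, L = 0.1459 m, θ = 77.7°: the bracketed kinematic factor |dx/dθ| = 0.034913 m.
ω = v/|dx/dθ| = 16.3/0.034913 = 466.87 rad/s.
N = 60ω/(2π) = 4458.3 rpm.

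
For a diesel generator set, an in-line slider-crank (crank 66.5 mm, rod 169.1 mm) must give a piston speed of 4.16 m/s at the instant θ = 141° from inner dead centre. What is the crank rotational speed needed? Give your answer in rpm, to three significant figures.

1390

For an in-line slider-crank, |v_piston| = rω|sinθ|·[1 + r cosθ/√(L² − r² sin²θ)].
With r = 0.0665 m, L = 0.1691 m, θ = 141°: the bracketed kinematic factor |dx/dθ| = 0.028649 m.
ω = v/|dx/dθ| = 4.16/0.028649 = 145.21 rad/s.
N = 60ω/(2π) = 1386.6 rpm.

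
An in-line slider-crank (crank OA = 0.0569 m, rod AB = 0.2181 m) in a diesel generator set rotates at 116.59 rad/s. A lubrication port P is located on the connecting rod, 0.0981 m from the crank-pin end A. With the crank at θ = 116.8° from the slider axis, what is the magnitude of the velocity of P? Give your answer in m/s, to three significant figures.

ω = 116.6 rad/s.  Crank-pin speed |V_A| = rω = 6.634 m/s, perpendicular to OA.
Rod angle: sinφ = −(r/L) sinθ ⇒ φ = -13.466°; ω_rod = −rω cosθ/√(L²−r²sin²θ) = +14.102 rad/s.
V_P = V_A + ω_rod × AP, with AP = 0.0981 m along the rod.
Components: V_Px = −rω sinθ − a·ω_rod·sinφ = -5.5992 m/s;  V_Py = rω cosθ + a·ω_rod·cosφ = -1.6457 m/s.
|V_P| = √(V_Px² + V_Py²) = 5.8361 m/s.

5.84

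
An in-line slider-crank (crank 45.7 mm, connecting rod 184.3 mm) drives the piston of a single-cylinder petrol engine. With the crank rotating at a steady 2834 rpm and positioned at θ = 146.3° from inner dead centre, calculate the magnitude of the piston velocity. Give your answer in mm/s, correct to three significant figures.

5960

ω = 2π·2834/60 = 296.8 rad/s
For an in-line slider-crank, x = r cosθ + √(L² − r² sin²θ), so v = −rω sinθ·[1 + r cosθ/√(L² − r² sin²θ)].
With r = 0.0457 m, L = 0.1843 m, θ = 146.3°: √(L² − r² sin²θ) = 0.18255 m.
v = −0.0457·296.8·0.55484·[1 + 0.0457·-0.83195/0.18255] = -5.9578 m/s.
|v| = 5.9578 m/s = 5957.8 mm/s.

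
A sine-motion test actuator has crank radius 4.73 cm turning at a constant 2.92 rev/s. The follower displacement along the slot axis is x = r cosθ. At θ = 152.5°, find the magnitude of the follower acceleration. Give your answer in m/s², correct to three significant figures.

ω = 18.35 rad/s (from 2.92 rev/s).
x = r cosθ ⇒ ẍ = −rω² cosθ (ω constant).
|a| = rω²|cosθ| = 0.0473·(18.35)²·|cos 152.5°| = 14.123 m/s².

14.1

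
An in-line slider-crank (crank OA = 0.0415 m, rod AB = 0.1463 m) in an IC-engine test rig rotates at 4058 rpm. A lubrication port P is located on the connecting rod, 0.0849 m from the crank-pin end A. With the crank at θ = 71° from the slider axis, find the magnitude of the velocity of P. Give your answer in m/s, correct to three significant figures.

17.8

ω = 425 rad/s.  Crank-pin speed |V_A| = rω = 17.636 m/s, perpendicular to OA.
Rod angle: sinφ = −(r/L) sinθ ⇒ φ = -15.558°; ω_rod = −rω cosθ/√(L²−r²sin²θ) = -40.738 rad/s.
V_P = V_A + ω_rod × AP, with AP = 0.0849 m along the rod.
Components: V_Px = −rω sinθ − a·ω_rod·sinφ = -17.602 m/s;  V_Py = rω cosθ + a·ω_rod·cosφ = +2.4097 m/s.
|V_P| = √(V_Px² + V_Py²) = 17.767 m/s.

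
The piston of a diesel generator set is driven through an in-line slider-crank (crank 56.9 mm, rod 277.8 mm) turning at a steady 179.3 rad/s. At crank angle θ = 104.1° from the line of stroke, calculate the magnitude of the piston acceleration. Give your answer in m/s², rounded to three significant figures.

782

ω = 179.3 rad/s
x(θ) = r cosθ + √(L² − r² sin²θ); with ω constant, a = ω²·d²x/dθ².
d²x/dθ² = −r cosθ − r²(cos2θ)/√u − r⁴ sin²2θ/(4u^{3/2}),  u = L² − r² sin²θ = 0.0741274 m².
Substituting r = 0.0569 m, L = 0.2778 m, θ = 104.1°: d²x/dθ² = +0.024313 m.
a = ω²·d²x/dθ² = (179.3)²·(+0.024313) = +781.62 m/s²;  |a| = 781.62 m/s².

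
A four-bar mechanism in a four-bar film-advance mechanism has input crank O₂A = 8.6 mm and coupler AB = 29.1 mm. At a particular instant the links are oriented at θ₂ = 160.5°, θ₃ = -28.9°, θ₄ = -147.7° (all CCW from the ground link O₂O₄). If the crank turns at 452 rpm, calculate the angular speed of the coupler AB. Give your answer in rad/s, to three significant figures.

ω₂ = 47.33 rad/s (from 452 rpm).
Differentiating the loop-closure r₂e^{iθ₂}+r₃e^{iθ₃}=r₁+r₄e^{iθ₄} gives r₂ω₂e^{iθ₂}+r₃ω₃e^{iθ₃}=r₄ω₄e^{iθ₄}.
Eliminating the other unknown: ω₃ = r₂ω₂ sin(θ₄−θ₂) / [r₃ sin(θ₃−θ₄)].
Numerator sine = +0.78586; denominator sine = +0.87631.
Result = 0.0086·47.33·(+0.78586) / (0.0291·(+0.87631)) = +12.545 rad/s; magnitude 12.545 rad/s.

12.5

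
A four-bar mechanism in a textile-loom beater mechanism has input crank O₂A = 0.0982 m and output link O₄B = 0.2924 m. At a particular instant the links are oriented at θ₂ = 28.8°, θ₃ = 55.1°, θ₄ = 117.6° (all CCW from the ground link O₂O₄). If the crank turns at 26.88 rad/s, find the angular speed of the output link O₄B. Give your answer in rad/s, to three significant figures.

4.51

ω₂ = 26.88 rad/s
Differentiating the loop-closure r₂e^{iθ₂}+r₃e^{iθ₃}=r₁+r₄e^{iθ₄} gives r₂ω₂e^{iθ₂}+r₃ω₃e^{iθ₃}=r₄ω₄e^{iθ₄}.
Eliminating the other unknown: ω₄ = r₂ω₂ sin(θ₂−θ₃) / [r₄ sin(θ₄−θ₃)].
Numerator sine = -0.44307; denominator sine = +0.88701.
Result = 0.0982·26.88·(-0.44307) / (0.2924·(+0.88701)) = -4.5093 rad/s; magnitude 4.5093 rad/s.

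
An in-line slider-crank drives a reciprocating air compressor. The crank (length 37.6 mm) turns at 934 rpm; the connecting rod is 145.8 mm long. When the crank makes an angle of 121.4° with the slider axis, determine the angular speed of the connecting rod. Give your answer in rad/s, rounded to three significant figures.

13.5

ω = 97.81 rad/s (converted from 934 rpm).
The rod makes angle φ with the slider axis where L sinφ = r sinθ; differentiating, L cosφ·φ̇ = r ω cosθ.
L cosφ = √(L² − r² sin²θ) = 0.14222 m.
|ω_rod| = r ω |cosθ| / √(L² − r² sin²θ) = 0.0376·97.81·0.52101/0.14222 = 13.472 rad/s.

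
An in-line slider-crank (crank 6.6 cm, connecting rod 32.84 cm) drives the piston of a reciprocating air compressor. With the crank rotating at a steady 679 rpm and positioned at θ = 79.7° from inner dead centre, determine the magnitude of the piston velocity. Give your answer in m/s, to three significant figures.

4.79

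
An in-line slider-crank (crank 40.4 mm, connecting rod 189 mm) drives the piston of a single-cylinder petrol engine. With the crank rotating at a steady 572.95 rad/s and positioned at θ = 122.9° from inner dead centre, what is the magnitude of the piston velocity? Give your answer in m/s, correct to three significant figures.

17.1

ω = 573 rad/s
For an in-line slider-crank, x = r cosθ + √(L² − r² sin²θ), so v = −rω sinθ·[1 + r cosθ/√(L² − r² sin²θ)].
With r = 0.0404 m, L = 0.189 m, θ = 122.9°: √(L² − r² sin²θ) = 0.18593 m.
v = −0.0404·573·0.83962·[1 + 0.0404·-0.54317/0.18593] = -17.141 m/s.
|v| = 17.141 m/s.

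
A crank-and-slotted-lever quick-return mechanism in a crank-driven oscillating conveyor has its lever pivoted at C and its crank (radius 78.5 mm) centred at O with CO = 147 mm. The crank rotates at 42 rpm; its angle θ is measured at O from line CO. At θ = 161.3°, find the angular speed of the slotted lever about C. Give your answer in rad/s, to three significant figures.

ω = 4.398 rad/s (from 42 rpm).
Crank pin A relative to C: A = (d + r cosθ, r sinθ); lever angle φ = atan2(r sinθ, d + r cosθ).
Differentiating tanφ: φ̇ = rω(d cosθ + r)/(d² + r² + 2dr cosθ).
d² + r² + 2dr cosθ = |CA|² = 0.00591058 m²;  d cosθ + r = -0.06074 m.
|ω_lever| = |0.0785·4.398·-0.06074| / 0.00591058 = 3.5481 rad/s.

3.55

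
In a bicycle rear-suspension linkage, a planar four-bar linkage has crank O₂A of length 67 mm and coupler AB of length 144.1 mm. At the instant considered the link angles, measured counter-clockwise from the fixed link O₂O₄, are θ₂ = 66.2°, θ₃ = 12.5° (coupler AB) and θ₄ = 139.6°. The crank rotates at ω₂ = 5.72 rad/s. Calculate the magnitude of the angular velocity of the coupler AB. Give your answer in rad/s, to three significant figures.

3.20

ω₂ = 5.72 rad/s
Differentiating the loop-closure r₂e^{iθ₂}+r₃e^{iθ₃}=r₁+r₄e^{iθ₄} gives r₂ω₂e^{iθ₂}+r₃ω₃e^{iθ₃}=r₄ω₄e^{iθ₄}.
Eliminating the other unknown: ω₃ = r₂ω₂ sin(θ₄−θ₂) / [r₃ sin(θ₃−θ₄)].
Numerator sine = +0.95832; denominator sine = -0.79758.
Result = 0.067·5.72·(+0.95832) / (0.1441·(-0.79758)) = -3.1955 rad/s; magnitude 3.1955 rad/s.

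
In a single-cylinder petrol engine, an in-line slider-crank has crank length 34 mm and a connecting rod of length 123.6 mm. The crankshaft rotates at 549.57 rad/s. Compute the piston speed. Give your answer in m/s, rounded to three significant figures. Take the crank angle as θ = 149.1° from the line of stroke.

7.31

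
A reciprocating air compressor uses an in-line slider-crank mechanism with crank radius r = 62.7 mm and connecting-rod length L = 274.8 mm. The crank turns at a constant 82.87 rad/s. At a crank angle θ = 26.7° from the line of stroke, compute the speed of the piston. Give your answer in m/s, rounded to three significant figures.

2.81

ω = 82.87 rad/s
For an in-line slider-crank, x = r cosθ + √(L² − r² sin²θ), so v = −rω sinθ·[1 + r cosθ/√(L² − r² sin²θ)].
With r = 0.0627 m, L = 0.2748 m, θ = 26.7°: √(L² − r² sin²θ) = 0.27335 m.
v = −0.0627·82.87·0.44932·[1 + 0.0627·0.89337/0.27335] = -2.813 m/s.
|v| = 2.813 m/s.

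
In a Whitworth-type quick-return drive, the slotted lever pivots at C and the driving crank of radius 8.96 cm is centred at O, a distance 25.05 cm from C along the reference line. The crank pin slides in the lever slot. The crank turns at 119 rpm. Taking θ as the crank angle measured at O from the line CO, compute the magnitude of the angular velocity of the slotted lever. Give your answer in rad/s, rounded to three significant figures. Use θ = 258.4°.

ω = 12.46 rad/s (from 119 rpm).
Crank pin A relative to C: A = (d + r cosθ, r sinθ); lever angle φ = atan2(r sinθ, d + r cosθ).
Differentiating tanφ: φ̇ = rω(d cosθ + r)/(d² + r² + 2dr cosθ).
d² + r² + 2dr cosθ = |CA|² = 0.0617521 m²;  d cosθ + r = +0.03923 m.
|ω_lever| = |0.0896·12.46·+0.03923| / 0.0617521 = 0.70933 rad/s.

0.709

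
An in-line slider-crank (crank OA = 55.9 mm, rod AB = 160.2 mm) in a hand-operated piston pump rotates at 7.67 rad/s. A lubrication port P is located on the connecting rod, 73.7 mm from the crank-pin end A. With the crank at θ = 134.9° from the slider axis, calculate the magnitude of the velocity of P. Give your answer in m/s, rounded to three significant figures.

0.314

ω = 7.67 rad/s.  Crank-pin speed |V_A| = rω = 0.42875 m/s, perpendicular to OA.
Rod angle: sinφ = −(r/L) sinθ ⇒ φ = -14.310°; ω_rod = −rω cosθ/√(L²−r²sin²θ) = +1.9497 rad/s.
V_P = V_A + ω_rod × AP, with AP = 0.0737 m along the rod.
Components: V_Px = −rω sinθ − a·ω_rod·sinφ = -0.26819 m/s;  V_Py = rω cosθ + a·ω_rod·cosφ = -0.16341 m/s.
|V_P| = √(V_Px² + V_Py²) = 0.31405 m/s.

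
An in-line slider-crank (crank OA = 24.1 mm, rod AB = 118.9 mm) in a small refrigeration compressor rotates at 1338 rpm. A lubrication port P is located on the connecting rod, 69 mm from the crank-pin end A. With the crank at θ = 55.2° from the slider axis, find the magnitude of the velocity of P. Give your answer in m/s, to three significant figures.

ω = 140.1 rad/s.  Crank-pin speed |V_A| = rω = 3.3768 m/s, perpendicular to OA.
Rod angle: sinφ = −(r/L) sinθ ⇒ φ = -9.581°; ω_rod = −rω cosθ/√(L²−r²sin²θ) = -16.438 rad/s.
V_P = V_A + ω_rod × AP, with AP = 0.069 m along the rod.
Components: V_Px = −rω sinθ − a·ω_rod·sinφ = -2.9616 m/s;  V_Py = rω cosθ + a·ω_rod·cosφ = +0.8088 m/s.
|V_P| = √(V_Px² + V_Py²) = 3.0701 m/s.

3.07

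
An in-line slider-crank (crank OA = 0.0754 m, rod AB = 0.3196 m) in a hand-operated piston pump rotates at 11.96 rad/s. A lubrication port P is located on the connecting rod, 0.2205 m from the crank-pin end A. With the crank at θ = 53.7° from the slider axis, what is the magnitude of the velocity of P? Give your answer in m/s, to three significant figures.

0.815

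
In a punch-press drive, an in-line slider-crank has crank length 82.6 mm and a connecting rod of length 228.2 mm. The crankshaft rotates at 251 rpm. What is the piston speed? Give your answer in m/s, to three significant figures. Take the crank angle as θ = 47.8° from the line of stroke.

ω = 2π·251/60 = 26.28 rad/s
For an in-line slider-crank, x = r cosθ + √(L² − r² sin²θ), so v = −rω sinθ·[1 + r cosθ/√(L² − r² sin²θ)].
With r = 0.0826 m, L = 0.2282 m, θ = 47.8°: √(L² − r² sin²θ) = 0.21984 m.
v = −0.0826·26.28·0.74080·[1 + 0.0826·0.67172/0.21984] = -2.0143 m/s.
|v| = 2.0143 m/s.

2.01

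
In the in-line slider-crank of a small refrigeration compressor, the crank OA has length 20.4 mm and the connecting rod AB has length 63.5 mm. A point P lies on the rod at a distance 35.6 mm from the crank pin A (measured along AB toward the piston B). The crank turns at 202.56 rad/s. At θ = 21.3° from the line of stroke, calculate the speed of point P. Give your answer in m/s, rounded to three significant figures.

2.44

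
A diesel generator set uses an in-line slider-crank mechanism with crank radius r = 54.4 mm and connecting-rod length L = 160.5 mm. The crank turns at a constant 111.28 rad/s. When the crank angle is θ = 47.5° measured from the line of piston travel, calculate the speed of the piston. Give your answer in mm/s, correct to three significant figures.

5520

ω = 111.3 rad/s
For an in-line slider-crank, x = r cosθ + √(L² − r² sin²θ), so v = −rω sinθ·[1 + r cosθ/√(L² − r² sin²θ)].
With r = 0.0544 m, L = 0.1605 m, θ = 47.5°: √(L² − r² sin²θ) = 0.15541 m.
v = −0.0544·111.3·0.73728·[1 + 0.0544·0.67559/0.15541] = -5.5187 m/s.
|v| = 5.5187 m/s = 5518.7 mm/s.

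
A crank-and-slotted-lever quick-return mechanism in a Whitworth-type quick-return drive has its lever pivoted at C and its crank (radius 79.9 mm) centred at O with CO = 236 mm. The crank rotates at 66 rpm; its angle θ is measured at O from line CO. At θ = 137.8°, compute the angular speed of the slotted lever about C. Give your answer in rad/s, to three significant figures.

1.54

ω = 6.912 rad/s (from 66 rpm).
Crank pin A relative to C: A = (d + r cosθ, r sinθ); lever angle φ = atan2(r sinθ, d + r cosθ).
Differentiating tanφ: φ̇ = rω(d cosθ + r)/(d² + r² + 2dr cosθ).
d² + r² + 2dr cosθ = |CA|² = 0.0341422 m²;  d cosθ + r = -0.09493 m.
|ω_lever| = |0.0799·6.912·-0.09493| / 0.0341422 = 1.5354 rad/s.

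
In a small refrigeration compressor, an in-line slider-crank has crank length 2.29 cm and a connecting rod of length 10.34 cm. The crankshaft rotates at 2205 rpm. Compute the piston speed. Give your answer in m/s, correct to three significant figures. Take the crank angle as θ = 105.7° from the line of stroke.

ω = 2π·2205/60 = 230.9 rad/s
For an in-line slider-crank, x = r cosθ + √(L² − r² sin²θ), so v = −rω sinθ·[1 + r cosθ/√(L² − r² sin²θ)].
With r = 0.0229 m, L = 0.1034 m, θ = 105.7°: √(L² − r² sin²θ) = 0.10102 m.
v = −0.0229·230.9·0.96269·[1 + 0.0229·-0.27060/0.10102] = -4.7782 m/s.
|v| = 4.7782 m/s.

4.78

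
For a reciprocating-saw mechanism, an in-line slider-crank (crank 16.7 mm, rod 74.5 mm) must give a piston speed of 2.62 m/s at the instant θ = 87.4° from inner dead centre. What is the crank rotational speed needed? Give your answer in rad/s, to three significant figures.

155

For an in-line slider-crank, |v_piston| = rω|sinθ|·[1 + r cosθ/√(L² − r² sin²θ)].
With r = 0.0167 m, L = 0.0745 m, θ = 87.4°: the bracketed kinematic factor |dx/dθ| = 0.016857 m.
ω = v/|dx/dθ| = 2.62/0.016857 = 155.43 rad/s.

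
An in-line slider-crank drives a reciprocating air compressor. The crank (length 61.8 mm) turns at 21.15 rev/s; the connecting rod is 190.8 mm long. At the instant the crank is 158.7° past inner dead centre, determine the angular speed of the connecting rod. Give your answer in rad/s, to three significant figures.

ω = 132.9 rad/s (converted from 21.15 rev/s).
The rod makes angle φ with the slider axis where L sinφ = r sinθ; differentiating, L cosφ·φ̇ = r ω cosθ.
L cosφ = √(L² − r² sin²θ) = 0.18947 m.
|ω_rod| = r ω |cosθ| / √(L² − r² sin²θ) = 0.0618·132.9·0.93169/0.18947 = 40.383 rad/s.

40.4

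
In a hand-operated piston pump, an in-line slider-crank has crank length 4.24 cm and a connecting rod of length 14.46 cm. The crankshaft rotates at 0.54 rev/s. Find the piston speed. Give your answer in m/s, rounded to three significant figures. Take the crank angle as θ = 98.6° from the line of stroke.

0.136

ω = 2π·0.54 = 3.393 rad/s
For an in-line slider-crank, x = r cosθ + √(L² − r² sin²θ), so v = −rω sinθ·[1 + r cosθ/√(L² − r² sin²θ)].
With r = 0.0424 m, L = 0.1446 m, θ = 98.6°: √(L² − r² sin²θ) = 0.13839 m.
v = −0.0424·3.393·0.98876·[1 + 0.0424·-0.14954/0.13839] = -0.13573 m/s.
|v| = 0.13573 m/s.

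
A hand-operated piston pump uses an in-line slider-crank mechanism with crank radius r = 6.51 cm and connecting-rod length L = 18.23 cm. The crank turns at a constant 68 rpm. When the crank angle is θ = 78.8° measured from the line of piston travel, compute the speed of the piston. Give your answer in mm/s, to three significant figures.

488

ω = 2π·68/60 = 7.121 rad/s
For an in-line slider-crank, x = r cosθ + √(L² − r² sin²θ), so v = −rω sinθ·[1 + r cosθ/√(L² − r² sin²θ)].
With r = 0.0651 m, L = 0.1823 m, θ = 78.8°: √(L² − r² sin²θ) = 0.17075 m.
v = −0.0651·7.121·0.98096·[1 + 0.0651·0.19423/0.17075] = -0.48842 m/s.
|v| = 0.48842 m/s = 488.42 mm/s.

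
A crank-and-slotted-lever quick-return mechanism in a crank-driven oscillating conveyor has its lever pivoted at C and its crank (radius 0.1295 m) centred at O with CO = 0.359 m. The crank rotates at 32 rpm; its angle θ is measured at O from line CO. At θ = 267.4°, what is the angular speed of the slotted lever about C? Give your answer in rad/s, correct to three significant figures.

0.347

ω = 3.351 rad/s (from 32 rpm).
Crank pin A relative to C: A = (d + r cosθ, r sinθ); lever angle φ = atan2(r sinθ, d + r cosθ).
Differentiating tanφ: φ̇ = rω(d cosθ + r)/(d² + r² + 2dr cosθ).
d² + r² + 2dr cosθ = |CA|² = 0.141433 m²;  d cosθ + r = +0.11321 m.
|ω_lever| = |0.1295·3.351·+0.11321| / 0.141433 = 0.34738 rad/s.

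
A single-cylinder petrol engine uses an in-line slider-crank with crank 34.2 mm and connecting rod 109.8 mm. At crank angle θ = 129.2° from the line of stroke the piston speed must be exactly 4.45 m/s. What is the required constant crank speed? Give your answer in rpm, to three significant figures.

For an in-line slider-crank, |v_piston| = rω|sinθ|·[1 + r cosθ/√(L² − r² sin²θ)].
With r = 0.0342 m, L = 0.1098 m, θ = 129.2°: the bracketed kinematic factor |dx/dθ| = 0.021127 m.
ω = v/|dx/dθ| = 4.45/0.021127 = 210.63 rad/s.
N = 60ω/(2π) = 2011.4 rpm.

2010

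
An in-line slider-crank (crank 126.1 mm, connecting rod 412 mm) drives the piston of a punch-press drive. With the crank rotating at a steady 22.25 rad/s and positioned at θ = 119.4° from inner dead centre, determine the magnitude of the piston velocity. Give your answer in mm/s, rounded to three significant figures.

ω = 22.25 rad/s
For an in-line slider-crank, x = r cosθ + √(L² − r² sin²θ), so v = −rω sinθ·[1 + r cosθ/√(L² − r² sin²θ)].
With r = 0.1261 m, L = 0.412 m, θ = 119.4°: √(L² − r² sin²θ) = 0.39708 m.
v = −0.1261·22.25·0.87121·[1 + 0.1261·-0.49090/0.39708] = -2.0633 m/s.
|v| = 2.0633 m/s = 2063.3 mm/s.

2060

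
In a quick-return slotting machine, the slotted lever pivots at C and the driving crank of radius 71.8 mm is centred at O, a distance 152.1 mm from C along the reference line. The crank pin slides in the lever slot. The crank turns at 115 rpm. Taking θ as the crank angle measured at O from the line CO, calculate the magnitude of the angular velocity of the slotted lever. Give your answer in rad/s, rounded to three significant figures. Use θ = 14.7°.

ω = 12.04 rad/s (from 115 rpm).
Crank pin A relative to C: A = (d + r cosθ, r sinθ); lever angle φ = atan2(r sinθ, d + r cosθ).
Differentiating tanφ: φ̇ = rω(d cosθ + r)/(d² + r² + 2dr cosθ).
d² + r² + 2dr cosθ = |CA|² = 0.0494163 m²;  d cosθ + r = +0.21892 m.
|ω_lever| = |0.0718·12.04·+0.21892| / 0.0494163 = 3.8306 rad/s.

3.83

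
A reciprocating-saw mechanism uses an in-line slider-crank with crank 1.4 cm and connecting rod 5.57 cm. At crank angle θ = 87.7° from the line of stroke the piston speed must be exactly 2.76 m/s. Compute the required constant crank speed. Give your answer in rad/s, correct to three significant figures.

195

For an in-line slider-crank, |v_piston| = rω|sinθ|·[1 + r cosθ/√(L² − r² sin²θ)].
With r = 0.014 m, L = 0.0557 m, θ = 87.7°: the bracketed kinematic factor |dx/dθ| = 0.014134 m.
ω = v/|dx/dθ| = 2.76/0.014134 = 195.27 rad/s.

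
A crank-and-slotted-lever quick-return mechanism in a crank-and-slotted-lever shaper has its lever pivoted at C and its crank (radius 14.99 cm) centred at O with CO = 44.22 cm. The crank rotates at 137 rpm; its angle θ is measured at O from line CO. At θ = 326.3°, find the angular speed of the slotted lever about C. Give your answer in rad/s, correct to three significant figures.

ω = 14.35 rad/s (from 137 rpm).
Crank pin A relative to C: A = (d + r cosθ, r sinθ); lever angle φ = atan2(r sinθ, d + r cosθ).
Differentiating tanφ: φ̇ = rω(d cosθ + r)/(d² + r² + 2dr cosθ).
d² + r² + 2dr cosθ = |CA|² = 0.328304 m²;  d cosθ + r = +0.51779 m.
|ω_lever| = |0.1499·14.35·+0.51779| / 0.328304 = 3.3918 rad/s.

3.39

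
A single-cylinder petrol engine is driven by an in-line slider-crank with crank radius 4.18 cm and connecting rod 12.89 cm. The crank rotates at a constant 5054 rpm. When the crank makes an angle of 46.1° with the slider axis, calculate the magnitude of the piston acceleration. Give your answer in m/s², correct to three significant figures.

8080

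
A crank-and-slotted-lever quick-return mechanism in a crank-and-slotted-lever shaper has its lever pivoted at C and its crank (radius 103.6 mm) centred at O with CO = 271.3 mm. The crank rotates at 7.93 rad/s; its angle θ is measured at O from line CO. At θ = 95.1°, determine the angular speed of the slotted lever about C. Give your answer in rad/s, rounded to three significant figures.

0.823

ω = 7.93 rad/s
Crank pin A relative to C: A = (d + r cosθ, r sinθ); lever angle φ = atan2(r sinθ, d + r cosθ).
Differentiating tanφ: φ̇ = rω(d cosθ + r)/(d² + r² + 2dr cosθ).
d² + r² + 2dr cosθ = |CA|² = 0.0793396 m²;  d cosθ + r = +0.079483 m.
|ω_lever| = |0.1036·7.93·+0.079483| / 0.0793396 = 0.82303 rad/s.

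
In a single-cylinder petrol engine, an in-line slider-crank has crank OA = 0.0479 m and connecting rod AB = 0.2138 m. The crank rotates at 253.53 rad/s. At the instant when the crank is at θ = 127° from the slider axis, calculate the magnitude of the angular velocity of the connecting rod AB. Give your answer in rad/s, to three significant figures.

34.7

ω = 253.5 rad/s
The rod makes angle φ with the slider axis where L sinφ = r sinθ; differentiating, L cosφ·φ̇ = r ω cosθ.
L cosφ = √(L² − r² sin²θ) = 0.21035 m.
|ω_rod| = r ω |cosθ| / √(L² − r² sin²θ) = 0.0479·253.5·0.60182/0.21035 = 34.744 rad/s.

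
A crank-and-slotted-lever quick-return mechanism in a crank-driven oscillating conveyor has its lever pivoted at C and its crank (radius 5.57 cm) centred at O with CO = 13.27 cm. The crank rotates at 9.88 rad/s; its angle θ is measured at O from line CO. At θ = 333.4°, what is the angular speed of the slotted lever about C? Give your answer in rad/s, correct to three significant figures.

2.83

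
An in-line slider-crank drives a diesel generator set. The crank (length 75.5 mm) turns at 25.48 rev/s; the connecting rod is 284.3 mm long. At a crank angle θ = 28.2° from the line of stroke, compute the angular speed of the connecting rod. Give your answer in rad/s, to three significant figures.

37.8

ω = 160.1 rad/s (converted from 25.48 rev/s).
The rod makes angle φ with the slider axis where L sinφ = r sinθ; differentiating, L cosφ·φ̇ = r ω cosθ.
L cosφ = √(L² − r² sin²θ) = 0.28205 m.
|ω_rod| = r ω |cosθ| / √(L² − r² sin²θ) = 0.0755·160.1·0.88130/0.28205 = 37.768 rad/s.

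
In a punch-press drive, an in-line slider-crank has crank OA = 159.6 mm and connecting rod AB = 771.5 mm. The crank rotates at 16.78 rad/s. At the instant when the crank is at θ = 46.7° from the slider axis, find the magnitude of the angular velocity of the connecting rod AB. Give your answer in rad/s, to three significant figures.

ω = 16.78 rad/s
The rod makes angle φ with the slider axis where L sinφ = r sinθ; differentiating, L cosφ·φ̇ = r ω cosθ.
L cosφ = √(L² − r² sin²θ) = 0.76271 m.
|ω_rod| = r ω |cosθ| / √(L² − r² sin²θ) = 0.1596·16.78·0.68582/0.76271 = 2.4081 rad/s.

2.41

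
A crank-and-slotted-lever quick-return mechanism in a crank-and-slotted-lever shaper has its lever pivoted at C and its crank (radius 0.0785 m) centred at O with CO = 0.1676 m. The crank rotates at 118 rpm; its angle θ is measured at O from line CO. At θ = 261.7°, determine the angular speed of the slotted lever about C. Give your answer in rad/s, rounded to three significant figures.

1.73

ω = 12.36 rad/s (from 118 rpm).
Crank pin A relative to C: A = (d + r cosθ, r sinθ); lever angle φ = atan2(r sinθ, d + r cosθ).
Differentiating tanφ: φ̇ = rω(d cosθ + r)/(d² + r² + 2dr cosθ).
d² + r² + 2dr cosθ = |CA|² = 0.0304535 m²;  d cosθ + r = +0.054306 m.
|ω_lever| = |0.0785·12.36·+0.054306| / 0.0304535 = 1.7298 rad/s.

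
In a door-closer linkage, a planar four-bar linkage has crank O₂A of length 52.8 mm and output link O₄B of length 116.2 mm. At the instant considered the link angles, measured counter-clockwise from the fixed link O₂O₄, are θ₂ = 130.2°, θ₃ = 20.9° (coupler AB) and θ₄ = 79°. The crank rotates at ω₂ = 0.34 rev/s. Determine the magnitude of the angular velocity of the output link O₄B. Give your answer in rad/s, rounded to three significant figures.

1.08

ω₂ = 2.136 rad/s (from 0.34 rev/s).
Differentiating the loop-closure r₂e^{iθ₂}+r₃e^{iθ₃}=r₁+r₄e^{iθ₄} gives r₂ω₂e^{iθ₂}+r₃ω₃e^{iθ₃}=r₄ω₄e^{iθ₄}.
Eliminating the other unknown: ω₄ = r₂ω₂ sin(θ₂−θ₃) / [r₄ sin(θ₄−θ₃)].
Numerator sine = +0.94380; denominator sine = +0.84897.
Result = 0.0528·2.136·(+0.94380) / (0.1162·(+0.84897)) = +1.0791 rad/s; magnitude 1.0791 rad/s.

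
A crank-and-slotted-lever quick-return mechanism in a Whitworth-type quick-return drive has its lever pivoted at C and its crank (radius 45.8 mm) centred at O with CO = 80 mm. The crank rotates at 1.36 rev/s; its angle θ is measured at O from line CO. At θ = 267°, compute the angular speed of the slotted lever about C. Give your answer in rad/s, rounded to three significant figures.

2.01

ω = 8.545 rad/s (from 1.36 rev/s).
Crank pin A relative to C: A = (d + r cosθ, r sinθ); lever angle φ = atan2(r sinθ, d + r cosθ).
Differentiating tanφ: φ̇ = rω(d cosθ + r)/(d² + r² + 2dr cosθ).
d² + r² + 2dr cosθ = |CA|² = 0.00811412 m²;  d cosθ + r = +0.041613 m.
|ω_lever| = |0.0458·8.545·+0.041613| / 0.00811412 = 2.0071 rad/s.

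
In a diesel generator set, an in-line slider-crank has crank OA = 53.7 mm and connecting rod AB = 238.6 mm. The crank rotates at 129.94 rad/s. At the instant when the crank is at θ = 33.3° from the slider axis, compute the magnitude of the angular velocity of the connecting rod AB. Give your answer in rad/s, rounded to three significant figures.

24.6

ω = 129.9 rad/s
The rod makes angle φ with the slider axis where L sinφ = r sinθ; differentiating, L cosφ·φ̇ = r ω cosθ.
L cosφ = √(L² − r² sin²θ) = 0.23677 m.
|ω_rod| = r ω |cosθ| / √(L² − r² sin²θ) = 0.0537·129.9·0.83581/0.23677 = 24.632 rad/s.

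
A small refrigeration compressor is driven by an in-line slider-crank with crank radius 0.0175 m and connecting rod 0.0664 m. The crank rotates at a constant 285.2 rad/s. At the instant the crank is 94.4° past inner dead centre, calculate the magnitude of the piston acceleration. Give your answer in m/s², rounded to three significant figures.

493

ω = 285.2 rad/s
x(θ) = r cosθ + √(L² − r² sin²θ); with ω constant, a = ω²·d²x/dθ².
d²x/dθ² = −r cosθ − r²(cos2θ)/√u − r⁴ sin²2θ/(4u^{3/2}),  u = L² − r² sin²θ = 0.00410451 m².
Substituting r = 0.0175 m, L = 0.0664 m, θ = 94.4°: d²x/dθ² = +0.0060644 m.
a = ω²·d²x/dθ² = (285.2)²·(+0.0060644) = +493.27 m/s²;  |a| = 493.27 m/s².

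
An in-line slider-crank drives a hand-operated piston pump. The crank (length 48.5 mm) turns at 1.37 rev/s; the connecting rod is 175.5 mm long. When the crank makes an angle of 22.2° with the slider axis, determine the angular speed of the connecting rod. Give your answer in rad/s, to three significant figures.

2.21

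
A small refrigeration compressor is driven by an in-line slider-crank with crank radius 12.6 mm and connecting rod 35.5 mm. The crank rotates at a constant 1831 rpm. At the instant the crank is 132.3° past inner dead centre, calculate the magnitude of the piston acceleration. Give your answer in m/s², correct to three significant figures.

322

ω = 2π·1831/60 = 191.7 rad/s
x(θ) = r cosθ + √(L² − r² sin²θ); with ω constant, a = ω²·d²x/dθ².
d²x/dθ² = −r cosθ − r²(cos2θ)/√u − r⁴ sin²2θ/(4u^{3/2}),  u = L² − r² sin²θ = 0.0011734 m².
Substituting r = 0.0126 m, L = 0.0355 m, θ = 132.3°: d²x/dθ² = +0.0087607 m.
a = ω²·d²x/dθ² = (191.7)²·(+0.0087607) = +322.09 m/s²;  |a| = 322.09 m/s².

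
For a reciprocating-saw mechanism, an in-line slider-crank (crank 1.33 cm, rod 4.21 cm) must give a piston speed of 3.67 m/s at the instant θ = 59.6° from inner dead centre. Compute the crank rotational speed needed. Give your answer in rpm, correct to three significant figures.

For an in-line slider-crank, |v_piston| = rω|sinθ|·[1 + r cosθ/√(L² − r² sin²θ)].
With r = 0.0133 m, L = 0.0421 m, θ = 59.6°: the bracketed kinematic factor |dx/dθ| = 0.013377 m.
ω = v/|dx/dθ| = 3.67/0.013377 = 274.34 rad/s.
N = 60ω/(2π) = 2619.8 rpm.

2620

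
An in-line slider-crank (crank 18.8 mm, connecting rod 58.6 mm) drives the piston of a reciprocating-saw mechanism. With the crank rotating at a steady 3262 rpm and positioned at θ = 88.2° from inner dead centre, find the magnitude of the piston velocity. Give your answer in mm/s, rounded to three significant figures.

6490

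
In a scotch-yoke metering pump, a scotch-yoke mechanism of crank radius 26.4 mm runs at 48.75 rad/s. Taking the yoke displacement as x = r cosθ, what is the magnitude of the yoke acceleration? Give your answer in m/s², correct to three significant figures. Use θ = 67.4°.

24.1

ω = 48.75 rad/s
x = r cosθ ⇒ ẍ = −rω² cosθ (ω constant).
|a| = rω²|cosθ| = 0.0264·(48.75)²·|cos 67.4°| = 24.111 m/s².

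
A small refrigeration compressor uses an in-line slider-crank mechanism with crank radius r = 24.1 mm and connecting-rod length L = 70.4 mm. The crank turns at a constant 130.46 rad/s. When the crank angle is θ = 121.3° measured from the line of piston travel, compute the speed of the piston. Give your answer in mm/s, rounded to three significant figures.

2190

ω = 130.5 rad/s
For an in-line slider-crank, x = r cosθ + √(L² − r² sin²θ), so v = −rω sinθ·[1 + r cosθ/√(L² − r² sin²θ)].
With r = 0.0241 m, L = 0.0704 m, θ = 121.3°: √(L² − r² sin²θ) = 0.067321 m.
v = −0.0241·130.5·0.85446·[1 + 0.0241·-0.51952/0.067321] = -2.1869 m/s.
|v| = 2.1869 m/s = 2186.9 mm/s.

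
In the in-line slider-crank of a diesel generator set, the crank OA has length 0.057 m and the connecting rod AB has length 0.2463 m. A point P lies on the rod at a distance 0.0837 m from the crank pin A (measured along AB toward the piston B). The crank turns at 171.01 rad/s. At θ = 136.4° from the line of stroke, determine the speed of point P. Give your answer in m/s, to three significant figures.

ω = 171 rad/s.  Crank-pin speed |V_A| = rω = 9.7476 m/s, perpendicular to OA.
Rod angle: sinφ = −(r/L) sinθ ⇒ φ = -9.183°; ω_rod = −rω cosθ/√(L²−r²sin²θ) = +29.032 rad/s.
V_P = V_A + ω_rod × AP, with AP = 0.0837 m along the rod.
Components: V_Px = −rω sinθ − a·ω_rod·sinφ = -6.3343 m/s;  V_Py = rω cosθ + a·ω_rod·cosφ = -4.6601 m/s.
|V_P| = √(V_Px² + V_Py²) = 7.8638 m/s.

7.86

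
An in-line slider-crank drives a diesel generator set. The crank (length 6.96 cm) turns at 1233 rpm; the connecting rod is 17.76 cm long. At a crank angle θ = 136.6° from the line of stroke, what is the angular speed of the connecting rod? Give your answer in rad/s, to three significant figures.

38.2

ω = 129.1 rad/s (converted from 1233 rpm).
The rod makes angle φ with the slider axis where L sinφ = r sinθ; differentiating, L cosφ·φ̇ = r ω cosθ.
L cosφ = √(L² − r² sin²θ) = 0.17104 m.
|ω_rod| = r ω |cosθ| / √(L² − r² sin²θ) = 0.0696·129.1·0.72657/0.17104 = 38.175 rad/s.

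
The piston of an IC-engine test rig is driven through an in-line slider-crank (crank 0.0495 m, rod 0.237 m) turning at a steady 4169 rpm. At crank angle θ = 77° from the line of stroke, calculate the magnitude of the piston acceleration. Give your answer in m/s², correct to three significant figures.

ω = 2π·4169/60 = 436.6 rad/s
x(θ) = r cosθ + √(L² − r² sin²θ); with ω constant, a = ω²·d²x/dθ².
d²x/dθ² = −r cosθ − r²(cos2θ)/√u − r⁴ sin²2θ/(4u^{3/2}),  u = L² − r² sin²θ = 0.0538427 m².
Substituting r = 0.0495 m, L = 0.237 m, θ = 77°: d²x/dθ² = -0.0016673 m.
a = ω²·d²x/dθ² = (436.6)²·(-0.0016673) = -317.78 m/s²;  |a| = 317.78 m/s².

318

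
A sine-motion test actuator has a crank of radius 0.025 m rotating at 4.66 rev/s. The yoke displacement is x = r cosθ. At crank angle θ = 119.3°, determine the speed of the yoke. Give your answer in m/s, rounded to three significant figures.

0.638

ω = 29.28 rad/s (from 4.66 rev/s).
x = r cosθ ⇒ ẋ = −rω sinθ.
|v| = rω|sinθ| = 0.025·29.28·|sin 119.3°| = 0.63835 m/s.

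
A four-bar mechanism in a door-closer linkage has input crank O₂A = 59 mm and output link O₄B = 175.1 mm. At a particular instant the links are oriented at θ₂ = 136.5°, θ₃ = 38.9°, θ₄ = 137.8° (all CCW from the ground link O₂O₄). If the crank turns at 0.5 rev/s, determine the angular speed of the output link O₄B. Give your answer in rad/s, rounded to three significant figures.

1.06

ω₂ = 3.142 rad/s (from 0.5 rev/s).
Differentiating the loop-closure r₂e^{iθ₂}+r₃e^{iθ₃}=r₁+r₄e^{iθ₄} gives r₂ω₂e^{iθ₂}+r₃ω₃e^{iθ₃}=r₄ω₄e^{iθ₄}.
Eliminating the other unknown: ω₄ = r₂ω₂ sin(θ₂−θ₃) / [r₄ sin(θ₄−θ₃)].
Numerator sine = +0.99122; denominator sine = +0.98796.
Result = 0.059·3.142·(+0.99122) / (0.1751·(+0.98796)) = +1.062 rad/s; magnitude 1.062 rad/s.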